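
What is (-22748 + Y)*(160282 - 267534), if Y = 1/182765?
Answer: 445904289064188/182765 ≈ 2.4398e+9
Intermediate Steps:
Y = 1/182765 ≈ 5.4715e-6
(-22748 + Y)*(160282 - 267534) = (-22748 + 1/182765)*(160282 - 267534) = -4157538219/182765*(-107252) = 445904289064188/182765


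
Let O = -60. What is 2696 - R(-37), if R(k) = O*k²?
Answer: 84836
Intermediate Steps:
R(k) = -60*k²
2696 - R(-37) = 2696 - (-60)*(-37)² = 2696 - (-60)*1369 = 2696 - 1*(-82140) = 2696 + 82140 = 84836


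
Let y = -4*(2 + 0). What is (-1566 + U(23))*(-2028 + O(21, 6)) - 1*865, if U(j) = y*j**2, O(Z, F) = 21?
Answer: 11635721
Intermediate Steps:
y = -8 (y = -4*2 = -8)
U(j) = -8*j**2
(-1566 + U(23))*(-2028 + O(21, 6)) - 1*865 = (-1566 - 8*23**2)*(-2028 + 21) - 1*865 = (-1566 - 8*529)*(-2007) - 865 = (-1566 - 4232)*(-2007) - 865 = -5798*(-2007) - 865 = 11636586 - 865 = 11635721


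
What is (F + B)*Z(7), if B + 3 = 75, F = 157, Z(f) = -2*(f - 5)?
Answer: -916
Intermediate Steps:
Z(f) = 10 - 2*f (Z(f) = -2*(-5 + f) = 10 - 2*f)
B = 72 (B = -3 + 75 = 72)
(F + B)*Z(7) = (157 + 72)*(10 - 2*7) = 229*(10 - 14) = 229*(-4) = -916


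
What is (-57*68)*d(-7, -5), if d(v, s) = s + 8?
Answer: -11628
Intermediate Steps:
d(v, s) = 8 + s
(-57*68)*d(-7, -5) = (-57*68)*(8 - 5) = -3876*3 = -11628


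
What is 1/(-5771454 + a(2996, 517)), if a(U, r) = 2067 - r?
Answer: -1/5769904 ≈ -1.7331e-7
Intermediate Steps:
1/(-5771454 + a(2996, 517)) = 1/(-5771454 + (2067 - 1*517)) = 1/(-5771454 + (2067 - 517)) = 1/(-5771454 + 1550) = 1/(-5769904) = -1/5769904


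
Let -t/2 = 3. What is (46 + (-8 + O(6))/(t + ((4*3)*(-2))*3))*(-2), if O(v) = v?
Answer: -3590/39 ≈ -92.051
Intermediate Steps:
t = -6 (t = -2*3 = -6)
(46 + (-8 + O(6))/(t + ((4*3)*(-2))*3))*(-2) = (46 + (-8 + 6)/(-6 + ((4*3)*(-2))*3))*(-2) = (46 - 2/(-6 + (12*(-2))*3))*(-2) = (46 - 2/(-6 - 24*3))*(-2) = (46 - 2/(-6 - 72))*(-2) = (46 - 2/(-78))*(-2) = (46 - 2*(-1/78))*(-2) = (46 + 1/39)*(-2) = (1795/39)*(-2) = -3590/39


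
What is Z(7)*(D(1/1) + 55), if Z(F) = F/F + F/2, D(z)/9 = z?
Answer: 288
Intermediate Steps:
D(z) = 9*z
Z(F) = 1 + F/2 (Z(F) = 1 + F*(1/2) = 1 + F/2)
Z(7)*(D(1/1) + 55) = (1 + (1/2)*7)*(9/1 + 55) = (1 + 7/2)*(9*1 + 55) = 9*(9 + 55)/2 = (9/2)*64 = 288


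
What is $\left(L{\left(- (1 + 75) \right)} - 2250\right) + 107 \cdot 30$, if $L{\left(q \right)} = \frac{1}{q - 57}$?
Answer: $\frac{127679}{133} \approx 959.99$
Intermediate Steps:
$L{\left(q \right)} = \frac{1}{-57 + q}$
$\left(L{\left(- (1 + 75) \right)} - 2250\right) + 107 \cdot 30 = \left(\frac{1}{-57 - \left(1 + 75\right)} - 2250\right) + 107 \cdot 30 = \left(\frac{1}{-57 - 76} - 2250\right) + 3210 = \left(\frac{1}{-133} - 2250\right) + 3210 = \left(- \frac{1}{133} - 2250\right) + 3210 = - \frac{299251}{133} + 3210 = \frac{127679}{133}$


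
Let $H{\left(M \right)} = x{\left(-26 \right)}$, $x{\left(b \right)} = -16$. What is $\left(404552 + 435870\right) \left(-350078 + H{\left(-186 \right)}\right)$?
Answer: $-294226699668$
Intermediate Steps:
$H{\left(M \right)} = -16$
$\left(404552 + 435870\right) \left(-350078 + H{\left(-186 \right)}\right) = \left(404552 + 435870\right) \left(-350078 - 16\right) = 840422 \left(-350094\right) = -294226699668$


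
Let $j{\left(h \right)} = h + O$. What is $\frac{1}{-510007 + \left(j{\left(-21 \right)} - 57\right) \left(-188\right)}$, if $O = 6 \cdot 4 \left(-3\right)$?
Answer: $- \frac{1}{481807} \approx -2.0755 \cdot 10^{-6}$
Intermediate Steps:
$O = -72$ ($O = 24 \left(-3\right) = -72$)
$j{\left(h \right)} = -72 + h$ ($j{\left(h \right)} = h - 72 = -72 + h$)
$\frac{1}{-510007 + \left(j{\left(-21 \right)} - 57\right) \left(-188\right)} = \frac{1}{-510007 + \left(\left(-72 - 21\right) - 57\right) \left(-188\right)} = \frac{1}{-510007 + \left(-93 - 57\right) \left(-188\right)} = \frac{1}{-510007 - -28200} = \frac{1}{-510007 + 28200} = \frac{1}{-481807} = - \frac{1}{481807}$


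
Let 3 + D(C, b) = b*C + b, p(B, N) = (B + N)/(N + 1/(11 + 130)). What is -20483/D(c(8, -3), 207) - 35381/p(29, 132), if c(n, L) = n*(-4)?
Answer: -67101648979/2313340 ≈ -29006.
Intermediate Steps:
p(B, N) = (B + N)/(1/141 + N) (p(B, N) = (B + N)/(N + 1/141) = (B + N)/(1/141 + N))
c(n, L) = -4*n
D(C, b) = -3 + b + C*b (D(C, b) = -3 + (b*C + b) = -3 + (C*b + b) = -3 + (b + C*b) = -3 + b + C*b)
-20483/D(c(8, -3), 207) - 35381/p(29, 132) = -20483/(-3 + 207 - 4*8*207) - 35381*(1 + 141*132)/(141*(29 + 132)) = -20483/(-3 + 207 - 32*207) - 35381/(141*161/(1 + 18612)) = -20483/(-3 + 207 - 6624) - 35381/(141*161/18613) = -20483/(-6420) - 35381/(141*(1/18613)*161) = -20483*(-1/6420) - 35381/3243/2659 = 20483/6420 - 35381*2659/3243 = 20483/6420 - 94078079/3243 = -67101648979/2313340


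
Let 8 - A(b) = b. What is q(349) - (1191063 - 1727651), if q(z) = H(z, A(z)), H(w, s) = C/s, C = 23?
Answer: 182976485/341 ≈ 5.3659e+5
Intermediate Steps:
A(b) = 8 - b
H(w, s) = 23/s
q(z) = 23/(8 - z)
q(349) - (1191063 - 1727651) = -23/(-8 + 349) - (1191063 - 1727651) = -23/341 - 1*(-536588) = -23*1/341 + 536588 = -23/341 + 536588 = 182976485/341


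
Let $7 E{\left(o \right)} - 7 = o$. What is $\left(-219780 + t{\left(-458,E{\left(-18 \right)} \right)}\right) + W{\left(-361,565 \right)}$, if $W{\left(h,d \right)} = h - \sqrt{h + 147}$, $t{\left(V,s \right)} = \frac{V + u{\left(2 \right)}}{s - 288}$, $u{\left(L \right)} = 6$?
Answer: $- \frac{446222643}{2027} - i \sqrt{214} \approx -2.2014 \cdot 10^{5} - 14.629 i$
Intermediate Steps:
$E{\left(o \right)} = 1 + \frac{o}{7}$
$t{\left(V,s \right)} = \frac{6 + V}{-288 + s}$ ($t{\left(V,s \right)} = \frac{V + 6}{s - 288} = \frac{6 + V}{-288 + s}$)
$W{\left(h,d \right)} = h - \sqrt{147 + h}$
$\left(-219780 + t{\left(-458,E{\left(-18 \right)} \right)}\right) + W{\left(-361,565 \right)} = \left(-219780 + \frac{6 - 458}{-288 + \left(1 + \frac{1}{7} \left(-18\right)\right)}\right) - \left(361 + \sqrt{147 - 361}\right) = \left(-219780 + \frac{1}{-288 + \left(1 - \frac{18}{7}\right)} \left(-452\right)\right) - \left(361 + \sqrt{-214}\right) = \left(-219780 + \frac{1}{-288 - \frac{11}{7}} \left(-452\right)\right) - \left(361 + i \sqrt{214}\right) = \left(-219780 + \frac{1}{- \frac{2027}{7}} \left(-452\right)\right) - \left(361 + i \sqrt{214}\right) = \left(-219780 - - \frac{3164}{2027}\right) - \left(361 + i \sqrt{214}\right) = \left(-219780 + \frac{3164}{2027}\right) - \left(361 + i \sqrt{214}\right) = - \frac{445490896}{2027} - \left(361 + i \sqrt{214}\right) = - \frac{446222643}{2027} - i \sqrt{214}$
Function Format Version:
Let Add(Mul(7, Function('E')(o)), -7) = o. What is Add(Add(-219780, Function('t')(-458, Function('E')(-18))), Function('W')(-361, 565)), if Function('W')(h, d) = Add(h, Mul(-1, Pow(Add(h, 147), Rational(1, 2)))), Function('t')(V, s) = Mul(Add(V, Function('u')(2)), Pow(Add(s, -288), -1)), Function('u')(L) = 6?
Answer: Add(Rational(-446222643, 2027), Mul(-1, I, Pow(214, Rational(1, 2)))) ≈ Add(-2.2014e+5, Mul(-14.629, I))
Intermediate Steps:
Function('E')(o) = Add(1, Mul(Rational(1, 7), o))
Function('t')(V, s) = Mul(Pow(Add(-288, s), -1), Add(6, V)) (Function('t')(V, s) = Mul(Add(V, 6), Pow(Add(s, -288), -1)) = Mul(Add(6, V), Pow(Add(-288, s), -1)) = Mul(Pow(Add(-288, s), -1), Add(6, V)))
Function('W')(h, d) = Add(h, Mul(-1, Pow(Add(147, h), Rational(1, 2))))
Add(Add(-219780, Function('t')(-458, Function('E')(-18))), Function('W')(-361, 565)) = Add(Add(-219780, Mul(Pow(Add(-288, Add(1, Mul(Rational(1, 7), -18))), -1), Add(6, -458))), Add(-361, Mul(-1, Pow(Add(147, -361), Rational(1, 2))))) = Add(Add(-219780, Mul(Pow(Add(-288, Add(1, Rational(-18, 7))), -1), -452)), Add(-361, Mul(-1, Pow(-214, Rational(1, 2))))) = Add(Add(-219780, Mul(Pow(Add(-288, Rational(-11, 7)), -1), -452)), Add(-361, Mul(-1, Mul(I, Pow(214, Rational(1, 2)))))) = Add(Add(-219780, Mul(Pow(Rational(-2027, 7), -1), -452)), Add(-361, Mul(-1, I, Pow(214, Rational(1, 2))))) = Add(Add(-219780, Mul(Rational(-7, 2027), -452)), Add(-361, Mul(-1, I, Pow(214, Rational(1, 2))))) = Add(Add(-219780, Rational(3164, 2027)), Add(-361, Mul(-1, I, Pow(214, Rational(1, 2))))) = Add(Rational(-445490896, 2027), Add(-361, Mul(-1, I, Pow(214, Rational(1, 2))))) = Add(Rational(-446222643, 2027), Mul(-1, I, Pow(214, Rational(1, 2))))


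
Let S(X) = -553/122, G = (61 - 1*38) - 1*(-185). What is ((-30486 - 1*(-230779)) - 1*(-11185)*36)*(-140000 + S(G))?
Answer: -10298770673009/122 ≈ -8.4416e+10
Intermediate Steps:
G = 208 (G = (61 - 38) + 185 = 23 + 185 = 208)
S(X) = -553/122 (S(X) = -553*1/122 = -553/122)
((-30486 - 1*(-230779)) - 1*(-11185)*36)*(-140000 + S(G)) = ((-30486 - 1*(-230779)) - 1*(-11185)*36)*(-140000 - 553/122) = ((-30486 + 230779) + 11185*36)*(-17080553/122) = (200293 + 402660)*(-17080553/122) = 602953*(-17080553/122) = -10298770673009/122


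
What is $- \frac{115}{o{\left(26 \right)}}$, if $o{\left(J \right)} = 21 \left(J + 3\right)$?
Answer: $- \frac{115}{609} \approx -0.18883$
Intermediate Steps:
$o{\left(J \right)} = 63 + 21 J$ ($o{\left(J \right)} = 21 \left(3 + J\right) = 63 + 21 J$)
$- \frac{115}{o{\left(26 \right)}} = - \frac{115}{63 + 21 \cdot 26} = - \frac{115}{63 + 546} = - \frac{115}{609}$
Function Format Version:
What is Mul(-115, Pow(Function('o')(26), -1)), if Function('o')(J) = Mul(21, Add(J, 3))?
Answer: Rational(-115, 609) ≈ -0.18883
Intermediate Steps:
Function('o')(J) = Add(63, Mul(21, J)) (Function('o')(J) = Mul(21, Add(3, J)) = Add(63, Mul(21, J)))
Mul(-115, Pow(Function('o')(26), -1)) = Mul(-115, Pow(Add(63, Mul(21, 26)), -1)) = Mul(-115, Pow(Add(63, 546), -1)) = Mul(-115, Pow(609, -1)) = Mul(-115, Rational(1, 609)) = Rational(-115, 609)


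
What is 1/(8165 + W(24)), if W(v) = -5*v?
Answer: 1/8045 ≈ 0.00012430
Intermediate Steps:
1/(8165 + W(24)) = 1/(8165 - 5*24) = 1/(8165 - 120) = 1/8045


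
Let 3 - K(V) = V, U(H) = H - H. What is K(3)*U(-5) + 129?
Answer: 129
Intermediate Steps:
U(H) = 0
K(V) = 3 - V
K(3)*U(-5) + 129 = (3 - 1*3)*0 + 129 = (3 - 3)*0 + 129 = 0*0 + 129 = 0 + 129 = 129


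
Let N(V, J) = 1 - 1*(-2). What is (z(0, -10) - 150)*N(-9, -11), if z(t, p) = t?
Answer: -450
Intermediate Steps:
N(V, J) = 3 (N(V, J) = 1 + 2 = 3)
(z(0, -10) - 150)*N(-9, -11) = (0 - 150)*3 = -150*3 = -450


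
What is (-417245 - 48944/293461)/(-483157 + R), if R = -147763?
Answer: 17492169127/26450059160 ≈ 0.66133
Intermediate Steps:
(-417245 - 48944/293461)/(-483157 + R) = (-417245 - 48944/293461)/(-483157 - 147763) = (-417245 - 48944*1/293461)/(-630920) = (-417245 - 6992/41923)*(-1/630920) = -17492169127/41923*(-1/630920) = 17492169127/26450059160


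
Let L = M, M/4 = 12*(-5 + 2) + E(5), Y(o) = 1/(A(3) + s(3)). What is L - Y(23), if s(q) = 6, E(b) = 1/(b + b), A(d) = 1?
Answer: -5031/35 ≈ -143.74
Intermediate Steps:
E(b) = 1/(2*b)
Y(o) = ⅐ (Y(o) = 1/(1 + 6) = 1/7 = ⅐)
M = -718/5 (M = 4*(12*(-5 + 2) + (½)/5) = 4*(12*(-3) + (½)*(⅕)) = 4*(-36 + ⅒) = 4*(-359/10) = -718/5 ≈ -143.60)
L = -718/5 ≈ -143.60
L - Y(23) = -718/5 - 1*⅐ = -718/5 - ⅐ = -5031/35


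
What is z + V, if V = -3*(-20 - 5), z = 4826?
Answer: 4901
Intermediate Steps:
V = 75 (V = -3*(-25) = 75)
z + V = 4826 + 75 = 4901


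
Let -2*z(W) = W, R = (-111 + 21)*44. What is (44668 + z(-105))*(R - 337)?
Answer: -384327977/2 ≈ -1.9216e+8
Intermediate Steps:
R = -3960 (R = -90*44 = -3960)
z(W) = -W/2
(44668 + z(-105))*(R - 337) = (44668 - 1/2*(-105))*(-3960 - 337) = (44668 + 105/2)*(-4297) = (89441/2)*(-4297) = -384327977/2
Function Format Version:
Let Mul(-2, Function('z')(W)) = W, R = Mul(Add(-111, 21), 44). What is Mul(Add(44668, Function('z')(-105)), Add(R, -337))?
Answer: Rational(-384327977, 2) ≈ -1.9216e+8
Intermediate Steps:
R = -3960 (R = Mul(-90, 44) = -3960)
Function('z')(W) = Mul(Rational(-1, 2), W)
Mul(Add(44668, Function('z')(-105)), Add(R, -337)) = Mul(Add(44668, Mul(Rational(-1, 2), -105)), Add(-3960, -337)) = Mul(Add(44668, Rational(105, 2)), -4297) = Mul(Rational(89441, 2), -4297) = Rational(-384327977, 2)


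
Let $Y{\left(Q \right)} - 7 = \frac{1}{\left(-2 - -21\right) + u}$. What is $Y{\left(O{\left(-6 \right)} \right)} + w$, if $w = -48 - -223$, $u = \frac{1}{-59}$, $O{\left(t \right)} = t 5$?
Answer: $\frac{203899}{1120} \approx 182.05$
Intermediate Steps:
$O{\left(t \right)} = 5 t$
$u = - \frac{1}{59} \approx -0.016949$
$Y{\left(Q \right)} = \frac{7899}{1120}$ ($Y{\left(Q \right)} = 7 + \frac{1}{\left(-2 - -21\right) - \frac{1}{59}} = 7 + \frac{1}{\left(-2 + 21\right) - \frac{1}{59}} = 7 + \frac{1}{19 - \frac{1}{59}} = 7 + \frac{1}{\frac{1120}{59}} = 7 + \frac{59}{1120} = \frac{7899}{1120}$)
$w = 175$ ($w = -48 + 223 = 175$)
$Y{\left(O{\left(-6 \right)} \right)} + w = \frac{7899}{1120} + 175 = \frac{203899}{1120}$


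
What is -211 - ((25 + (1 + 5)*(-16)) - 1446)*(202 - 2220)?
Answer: -3061517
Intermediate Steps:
-211 - ((25 + (1 + 5)*(-16)) - 1446)*(202 - 2220) = -211 - ((25 + 6*(-16)) - 1446)*(-2018) = -211 - ((25 - 96) - 1446)*(-2018) = -211 - (-71 - 1446)*(-2018) = -211 - (-1517)*(-2018) = -211 - 1*3061306 = -211 - 3061306 = -3061517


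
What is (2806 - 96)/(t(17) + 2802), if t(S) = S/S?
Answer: 2710/2803 ≈ 0.96682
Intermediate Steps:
t(S) = 1
(2806 - 96)/(t(17) + 2802) = (2806 - 96)/(1 + 2802) = 2710/2803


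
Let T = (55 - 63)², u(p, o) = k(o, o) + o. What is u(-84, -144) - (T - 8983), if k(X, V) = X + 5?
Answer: 8636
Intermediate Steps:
k(X, V) = 5 + X
u(p, o) = 5 + 2*o (u(p, o) = (5 + o) + o = 5 + 2*o)
T = 64 (T = (-8)² = 64)
u(-84, -144) - (T - 8983) = (5 + 2*(-144)) - (64 - 8983) = (5 - 288) - 1*(-8919) = -283 + 8919 = 8636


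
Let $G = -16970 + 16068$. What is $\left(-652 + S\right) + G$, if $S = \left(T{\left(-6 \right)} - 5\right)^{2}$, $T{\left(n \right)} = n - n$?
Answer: $-1529$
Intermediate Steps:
$T{\left(n \right)} = 0$
$G = -902$
$S = 25$ ($S = \left(0 - 5\right)^{2} = \left(-5\right)^{2} = 25$)
$\left(-652 + S\right) + G = \left(-652 + 25\right) - 902 = -627 - 902 = -1529$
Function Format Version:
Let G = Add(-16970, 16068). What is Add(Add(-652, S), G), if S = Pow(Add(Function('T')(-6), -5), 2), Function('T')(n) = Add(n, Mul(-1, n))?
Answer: -1529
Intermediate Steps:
Function('T')(n) = 0
G = -902
S = 25 (S = Pow(Add(0, -5), 2) = Pow(-5, 2) = 25)
Add(Add(-652, S), G) = Add(Add(-652, 25), -902) = Add(-627, -902) = -1529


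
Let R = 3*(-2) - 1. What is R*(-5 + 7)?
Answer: -14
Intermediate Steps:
R = -7 (R = -6 - 1 = -7)
R*(-5 + 7) = -7*(-5 + 7) = -7*2 = -14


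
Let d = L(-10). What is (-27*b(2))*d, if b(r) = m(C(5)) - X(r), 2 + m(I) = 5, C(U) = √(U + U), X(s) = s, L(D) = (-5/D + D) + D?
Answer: 1053/2 ≈ 526.50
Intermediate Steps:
L(D) = -5/D + 2*D (L(D) = (D - 5/D) + D = -5/D + 2*D)
C(U) = √2*√U (C(U) = √(2*U) = √2*√U)
d = -39/2 (d = -5/(-10) + 2*(-10) = -5*(-⅒) - 20 = ½ - 20 = -39/2 ≈ -19.500)
m(I) = 3 (m(I) = -2 + 5 = 3)
b(r) = 3 - r
(-27*b(2))*d = -27*(3 - 1*2)*(-39/2) = -27*(3 - 2)*(-39/2) = -27*1*(-39/2) = -27*(-39/2) = 1053/2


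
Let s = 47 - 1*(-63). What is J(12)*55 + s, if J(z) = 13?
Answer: 825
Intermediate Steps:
s = 110 (s = 47 + 63 = 110)
J(12)*55 + s = 13*55 + 110 = 715 + 110 = 825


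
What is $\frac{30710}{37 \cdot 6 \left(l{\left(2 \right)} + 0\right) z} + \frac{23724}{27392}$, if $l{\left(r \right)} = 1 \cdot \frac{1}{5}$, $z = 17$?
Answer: $\frac{14512081}{349248} \approx 41.552$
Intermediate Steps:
$l{\left(r \right)} = \frac{1}{5}$ ($l{\left(r \right)} = 1 \cdot \frac{1}{5} = \frac{1}{5}$)
$\frac{30710}{37 \cdot 6 \left(l{\left(2 \right)} + 0\right) z} + \frac{23724}{27392} = \frac{30710}{37 \cdot 6 \left(\frac{1}{5} + 0\right) 17} + \frac{23724}{27392} = \frac{30710}{37 \cdot 6 \cdot \frac{1}{5} \cdot 17} + 23724 \cdot \frac{1}{27392} = \frac{30710}{37 \cdot \frac{6}{5} \cdot 17} + \frac{5931}{6848} = \frac{30710}{\frac{222}{5} \cdot 17} + \frac{5931}{6848} = \frac{30710}{\frac{3774}{5}} + \frac{5931}{6848} = 30710 \cdot \frac{5}{3774} + \frac{5931}{6848} = \frac{2075}{51} + \frac{5931}{6848} = \frac{14512081}{349248}$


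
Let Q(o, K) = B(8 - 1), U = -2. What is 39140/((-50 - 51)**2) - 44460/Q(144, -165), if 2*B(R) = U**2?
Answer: -226729090/10201 ≈ -22226.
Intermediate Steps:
B(R) = 2 (B(R) = (1/2)*(-2)**2 = (1/2)*4 = 2)
Q(o, K) = 2
39140/((-50 - 51)**2) - 44460/Q(144, -165) = 39140/((-50 - 51)**2) - 44460/2 = 39140/((-101)**2) - 44460*1/2 = 39140/10201 - 22230 = -226729090/10201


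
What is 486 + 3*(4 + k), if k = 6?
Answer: 516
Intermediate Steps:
486 + 3*(4 + k) = 486 + 3*(4 + 6) = 486 + 3*10 = 486 + 30 = 516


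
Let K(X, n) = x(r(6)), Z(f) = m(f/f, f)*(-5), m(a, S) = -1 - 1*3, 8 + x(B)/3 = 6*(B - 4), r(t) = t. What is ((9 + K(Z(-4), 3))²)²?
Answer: 194481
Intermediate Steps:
x(B) = -96 + 18*B (x(B) = -24 + 3*(6*(B - 4)) = -24 + 3*(6*(-4 + B)) = -24 + 3*(-24 + 6*B) = -24 + (-72 + 18*B) = -96 + 18*B)
m(a, S) = -4 (m(a, S) = -1 - 3 = -4)
Z(f) = 20 (Z(f) = -4*(-5) = 20)
K(X, n) = 12 (K(X, n) = -96 + 18*6 = -96 + 108 = 12)
((9 + K(Z(-4), 3))²)² = ((9 + 12)²)² = (21²)² = 441² = 194481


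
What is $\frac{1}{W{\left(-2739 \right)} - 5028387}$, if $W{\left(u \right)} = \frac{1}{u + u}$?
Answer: $- \frac{5478}{27545503987} \approx -1.9887 \cdot 10^{-7}$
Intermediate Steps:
$W{\left(u \right)} = \frac{1}{2 u}$
$\frac{1}{W{\left(-2739 \right)} - 5028387} = \frac{1}{\frac{1}{2 \left(-2739\right)} - 5028387} = \frac{1}{\frac{1}{2} \left(- \frac{1}{2739}\right) - 5028387} = \frac{1}{- \frac{1}{5478} - 5028387} = \frac{1}{- \frac{27545503987}{5478}} = - \frac{5478}{27545503987}$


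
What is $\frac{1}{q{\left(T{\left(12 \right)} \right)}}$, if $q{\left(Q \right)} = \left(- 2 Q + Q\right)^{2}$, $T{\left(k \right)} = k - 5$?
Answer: $\frac{1}{49} \approx 0.020408$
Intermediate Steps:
$T{\left(k \right)} = -5 + k$
$q{\left(Q \right)} = Q^{2}$ ($q{\left(Q \right)} = \left(- Q\right)^{2} = Q^{2}$)
$\frac{1}{q{\left(T{\left(12 \right)} \right)}} = \frac{1}{\left(-5 + 12\right)^{2}} = \frac{1}{7^{2}} = \frac{1}{49}$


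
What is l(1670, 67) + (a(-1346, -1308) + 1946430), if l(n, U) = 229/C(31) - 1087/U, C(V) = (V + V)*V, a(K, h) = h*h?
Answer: 470962303685/128774 ≈ 3.6573e+6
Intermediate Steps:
a(K, h) = h**2
C(V) = 2*V**2 (C(V) = (2*V)*V = 2*V**2)
l(n, U) = 229/1922 - 1087/U (l(n, U) = 229/((2*31**2)) - 1087/U = 229/((2*961)) - 1087/U = 229/1922 - 1087/U)
l(1670, 67) + (a(-1346, -1308) + 1946430) = (229/1922 - 1087/67) + ((-1308)**2 + 1946430) = (229/1922 - 1087*1/67) + (1710864 + 1946430) = (229/1922 - 1087/67) + 3657294 = -2073871/128774 + 3657294 = 470962303685/128774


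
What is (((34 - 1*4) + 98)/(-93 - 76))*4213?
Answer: -539264/169 ≈ -3190.9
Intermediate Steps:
(((34 - 1*4) + 98)/(-93 - 76))*4213 = (((34 - 4) + 98)/(-169))*4213 = ((30 + 98)*(-1/169))*4213 = (128*(-1/169))*4213 = -128/169*4213 = -539264/169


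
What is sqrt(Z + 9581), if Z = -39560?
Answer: 3*I*sqrt(3331) ≈ 173.14*I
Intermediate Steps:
sqrt(Z + 9581) = sqrt(-39560 + 9581) = sqrt(-29979) = 3*I*sqrt(3331)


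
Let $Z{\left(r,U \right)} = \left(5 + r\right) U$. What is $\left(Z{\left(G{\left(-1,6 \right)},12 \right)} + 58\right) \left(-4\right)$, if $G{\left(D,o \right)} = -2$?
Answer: $-376$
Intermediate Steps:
$Z{\left(r,U \right)} = U \left(5 + r\right)$
$\left(Z{\left(G{\left(-1,6 \right)},12 \right)} + 58\right) \left(-4\right) = \left(12 \left(5 - 2\right) + 58\right) \left(-4\right) = \left(12 \cdot 3 + 58\right) \left(-4\right) = \left(36 + 58\right) \left(-4\right) = 94 \left(-4\right) = -376$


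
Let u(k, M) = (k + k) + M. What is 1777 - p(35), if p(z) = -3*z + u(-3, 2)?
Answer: 1886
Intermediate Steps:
u(k, M) = M + 2*k (u(k, M) = 2*k + M = M + 2*k)
p(z) = -4 - 3*z (p(z) = -3*z + (2 + 2*(-3)) = -3*z + (2 - 6) = -3*z - 4 = -4 - 3*z)
1777 - p(35) = 1777 - (-4 - 3*35) = 1777 - (-4 - 105) = 1777 - 1*(-109) = 1777 + 109 = 1886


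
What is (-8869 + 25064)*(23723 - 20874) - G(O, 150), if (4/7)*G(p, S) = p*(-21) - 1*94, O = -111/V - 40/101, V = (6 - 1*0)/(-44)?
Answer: 4663131564/101 ≈ 4.6170e+7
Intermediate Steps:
V = -3/22 (V = (6 + 0)*(-1/44) = 6*(-1/44) = -3/22 ≈ -0.13636)
O = 82174/101 (O = -111/(-3/22) - 40/101 = -111*(-22/3) - 40*1/101 = 814 - 40/101 = 82174/101 ≈ 813.60)
G(p, S) = -329/2 - 147*p/4 (G(p, S) = 7*(p*(-21) - 1*94)/4 = 7*(-21*p - 94)/4 = 7*(-94 - 21*p)/4 = -329/2 - 147*p/4)
(-8869 + 25064)*(23723 - 20874) - G(O, 150) = (-8869 + 25064)*(23723 - 20874) - (-329/2 - 147/4*82174/101) = 16195*2849 - (-329/2 - 6039789/202) = 46139555 - 1*(-3036509/101) = 46139555 + 3036509/101 = 4663131564/101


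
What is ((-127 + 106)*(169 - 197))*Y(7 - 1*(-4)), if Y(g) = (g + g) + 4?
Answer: 15288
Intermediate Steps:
Y(g) = 4 + 2*g (Y(g) = 2*g + 4 = 4 + 2*g)
((-127 + 106)*(169 - 197))*Y(7 - 1*(-4)) = ((-127 + 106)*(169 - 197))*(4 + 2*(7 - 1*(-4))) = (-21*(-28))*(4 + 2*(7 + 4)) = 588*(4 + 2*11) = 588*(4 + 22) = 588*26 = 15288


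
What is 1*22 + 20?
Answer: 42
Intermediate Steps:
1*22 + 20 = 22 + 20 = 42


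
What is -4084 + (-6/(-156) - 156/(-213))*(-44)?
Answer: -3800838/923 ≈ -4117.9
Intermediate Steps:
-4084 + (-6/(-156) - 156/(-213))*(-44) = -4084 + (-6*(-1/156) - 156*(-1/213))*(-44) = -4084 + (1/26 + 52/71)*(-44) = -4084 + (1423/1846)*(-44) = -4084 - 31306/923 = -3800838/923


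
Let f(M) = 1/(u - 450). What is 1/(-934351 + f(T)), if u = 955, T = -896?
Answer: -505/471847254 ≈ -1.0703e-6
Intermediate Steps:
f(M) = 1/505 (f(M) = 1/(955 - 450) = 1/505)
1/(-934351 + f(T)) = 1/(-934351 + 1/505) = 1/(-471847254/505) = -505/471847254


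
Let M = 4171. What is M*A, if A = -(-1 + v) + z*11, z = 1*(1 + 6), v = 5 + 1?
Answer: 300312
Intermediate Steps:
v = 6
z = 7 (z = 1*7 = 7)
A = 72 (A = -(-1 + 6) + 7*11 = -1*5 + 77 = -5 + 77 = 72)
M*A = 4171*72 = 300312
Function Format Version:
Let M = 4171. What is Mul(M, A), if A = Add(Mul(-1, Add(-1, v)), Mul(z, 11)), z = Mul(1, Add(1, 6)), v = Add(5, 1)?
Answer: 300312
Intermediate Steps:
v = 6
z = 7 (z = Mul(1, 7) = 7)
A = 72 (A = Add(Mul(-1, Add(-1, 6)), Mul(7, 11)) = Add(Mul(-1, 5), 77) = Add(-5, 77) = 72)
Mul(M, A) = Mul(4171, 72) = 300312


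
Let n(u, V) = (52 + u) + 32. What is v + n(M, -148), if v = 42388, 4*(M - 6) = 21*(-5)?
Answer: 169807/4 ≈ 42452.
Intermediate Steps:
M = -81/4 (M = 6 + (21*(-5))/4 = 6 + (1/4)*(-105) = 6 - 105/4 = -81/4 ≈ -20.250)
n(u, V) = 84 + u
v + n(M, -148) = 42388 + (84 - 81/4) = 42388 + 255/4 = 169807/4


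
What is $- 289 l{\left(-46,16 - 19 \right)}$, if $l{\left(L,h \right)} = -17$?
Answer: $4913$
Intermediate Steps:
$- 289 l{\left(-46,16 - 19 \right)} = \left(-289\right) \left(-17\right) = 4913$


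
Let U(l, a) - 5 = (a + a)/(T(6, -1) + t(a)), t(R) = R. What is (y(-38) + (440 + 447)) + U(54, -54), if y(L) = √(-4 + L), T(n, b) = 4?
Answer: 22354/25 + I*√42 ≈ 894.16 + 6.4807*I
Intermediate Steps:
U(l, a) = 5 + 2*a/(4 + a) (U(l, a) = 5 + (a + a)/(4 + a) = 5 + (2*a)/(4 + a) = 5 + 2*a/(4 + a))
(y(-38) + (440 + 447)) + U(54, -54) = (√(-4 - 38) + (440 + 447)) + (20 + 7*(-54))/(4 - 54) = (√(-42) + 887) + (20 - 378)/(-50) = (I*√42 + 887) - 1/50*(-358) = (887 + I*√42) + 179/25 = 22354/25 + I*√42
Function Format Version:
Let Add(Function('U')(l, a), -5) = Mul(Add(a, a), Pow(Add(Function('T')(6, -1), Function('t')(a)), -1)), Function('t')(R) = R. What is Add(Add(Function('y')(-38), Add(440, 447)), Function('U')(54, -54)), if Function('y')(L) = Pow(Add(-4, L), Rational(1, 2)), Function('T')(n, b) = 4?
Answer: Add(Rational(22354, 25), Mul(I, Pow(42, Rational(1, 2)))) ≈ Add(894.16, Mul(6.4807, I))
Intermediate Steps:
Function('U')(l, a) = Add(5, Mul(2, a, Pow(Add(4, a), -1))) (Function('U')(l, a) = Add(5, Mul(Add(a, a), Pow(Add(4, a), -1))) = Add(5, Mul(Mul(2, a), Pow(Add(4, a), -1))) = Add(5, Mul(2, a, Pow(Add(4, a), -1))))
Add(Add(Function('y')(-38), Add(440, 447)), Function('U')(54, -54)) = Add(Add(Pow(Add(-4, -38), Rational(1, 2)), Add(440, 447)), Mul(Pow(Add(4, -54), -1), Add(20, Mul(7, -54)))) = Add(Add(Pow(-42, Rational(1, 2)), 887), Mul(Pow(-50, -1), Add(20, -378))) = Add(Add(Mul(I, Pow(42, Rational(1, 2))), 887), Mul(Rational(-1, 50), -358)) = Add(Add(887, Mul(I, Pow(42, Rational(1, 2)))), Rational(179, 25)) = Add(Rational(22354, 25), Mul(I, Pow(42, Rational(1, 2))))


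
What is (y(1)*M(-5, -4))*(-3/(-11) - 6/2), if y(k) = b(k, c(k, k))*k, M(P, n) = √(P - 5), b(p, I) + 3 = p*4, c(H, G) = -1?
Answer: -30*I*√10/11 ≈ -8.6244*I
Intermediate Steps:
b(p, I) = -3 + 4*p (b(p, I) = -3 + p*4 = -3 + 4*p)
M(P, n) = √(-5 + P)
y(k) = k*(-3 + 4*k) (y(k) = (-3 + 4*k)*k = k*(-3 + 4*k))
(y(1)*M(-5, -4))*(-3/(-11) - 6/2) = ((1*(-3 + 4*1))*√(-5 - 5))*(-3/(-11) - 6/2) = ((1*(-3 + 4))*√(-10))*(-3*(-1/11) - 6*½) = ((1*1)*(I*√10))*(3/11 - 3) = (1*(I*√10))*(-30/11) = (I*√10)*(-30/11) = -30*I*√10/11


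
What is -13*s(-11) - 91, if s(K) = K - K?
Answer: -91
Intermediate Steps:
s(K) = 0
-13*s(-11) - 91 = -13*0 - 91 = 0 - 91 = -91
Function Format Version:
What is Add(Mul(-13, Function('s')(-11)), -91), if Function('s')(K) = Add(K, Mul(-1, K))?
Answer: -91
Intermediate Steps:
Function('s')(K) = 0
Add(Mul(-13, Function('s')(-11)), -91) = Add(Mul(-13, 0), -91) = Add(0, -91) = -91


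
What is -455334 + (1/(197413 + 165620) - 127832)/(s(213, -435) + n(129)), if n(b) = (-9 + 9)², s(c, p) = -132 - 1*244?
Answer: -62106869541817/136500408 ≈ -4.5499e+5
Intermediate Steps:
s(c, p) = -376 (s(c, p) = -132 - 244 = -376)
n(b) = 0 (n(b) = 0² = 0)
-455334 + (1/(197413 + 165620) - 127832)/(s(213, -435) + n(129)) = -455334 + (1/(197413 + 165620) - 127832)/(-376 + 0) = -455334 + (1/363033 - 127832)/(-376) = -455334 + (1/363033 - 127832)*(-1/376) = -455334 - 46407234455/363033*(-1/376) = -455334 + 46407234455/136500408 = -62106869541817/136500408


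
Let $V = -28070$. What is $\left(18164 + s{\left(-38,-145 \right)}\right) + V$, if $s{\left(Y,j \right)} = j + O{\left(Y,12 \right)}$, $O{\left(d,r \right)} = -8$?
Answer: $-10059$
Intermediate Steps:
$s{\left(Y,j \right)} = -8 + j$ ($s{\left(Y,j \right)} = j - 8 = -8 + j$)
$\left(18164 + s{\left(-38,-145 \right)}\right) + V = \left(18164 - 153\right) - 28070 = 18011 - 28070 = -10059$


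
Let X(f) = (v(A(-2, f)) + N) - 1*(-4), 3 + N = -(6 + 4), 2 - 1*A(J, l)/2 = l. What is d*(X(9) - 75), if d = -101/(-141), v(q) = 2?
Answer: -8282/141 ≈ -58.738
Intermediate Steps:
A(J, l) = 4 - 2*l
N = -13 (N = -3 - (6 + 4) = -3 - 1*10 = -3 - 10 = -13)
d = 101/141 (d = -101*(-1/141) = 101/141 ≈ 0.71631)
X(f) = -7 (X(f) = (2 - 13) - 1*(-4) = -11 + 4 = -7)
d*(X(9) - 75) = 101*(-7 - 75)/141 = (101/141)*(-82) = -8282/141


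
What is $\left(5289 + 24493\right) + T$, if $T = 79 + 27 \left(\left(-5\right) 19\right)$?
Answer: $27296$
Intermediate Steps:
$T = -2486$ ($T = 79 + 27 \left(-95\right) = 79 - 2565 = -2486$)
$\left(5289 + 24493\right) + T = \left(5289 + 24493\right) - 2486 = 29782 - 2486 = 27296$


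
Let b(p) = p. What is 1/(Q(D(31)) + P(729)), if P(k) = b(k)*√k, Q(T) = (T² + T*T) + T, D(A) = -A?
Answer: 1/21574 ≈ 4.6352e-5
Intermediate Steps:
Q(T) = T + 2*T² (Q(T) = (T² + T²) + T = 2*T² + T = T + 2*T²)
P(k) = k^(3/2) (P(k) = k*√k = k^(3/2))
1/(Q(D(31)) + P(729)) = 1/((-1*31)*(1 + 2*(-1*31)) + 729^(3/2)) = 1/(-31*(1 + 2*(-31)) + 19683) = 1/(-31*(1 - 62) + 19683) = 1/(-31*(-61) + 19683) = 1/(1891 + 19683) = 1/21574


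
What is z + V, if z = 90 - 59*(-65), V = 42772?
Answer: 46697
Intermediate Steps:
z = 3925 (z = 90 + 3835 = 3925)
z + V = 3925 + 42772 = 46697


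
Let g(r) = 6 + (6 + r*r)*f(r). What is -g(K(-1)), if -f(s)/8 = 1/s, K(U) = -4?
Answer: -50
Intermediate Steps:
f(s) = -8/s
g(r) = 6 - 8*(6 + r²)/r (g(r) = 6 + (6 + r*r)*(-8/r) = 6 + (6 + r²)*(-8/r) = 6 - 8*(6 + r²)/r)
-g(K(-1)) = -(6 - 48/(-4) - 8*(-4)) = -(6 - 48*(-¼) + 32) = -(6 + 12 + 32) = -1*50 = -50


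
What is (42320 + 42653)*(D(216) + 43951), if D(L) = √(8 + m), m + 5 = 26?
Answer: 3734648323 + 84973*√29 ≈ 3.7351e+9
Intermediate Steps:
m = 21 (m = -5 + 26 = 21)
D(L) = √29 (D(L) = √(8 + 21) = √29)
(42320 + 42653)*(D(216) + 43951) = (42320 + 42653)*(√29 + 43951) = 84973*(43951 + √29) = 3734648323 + 84973*√29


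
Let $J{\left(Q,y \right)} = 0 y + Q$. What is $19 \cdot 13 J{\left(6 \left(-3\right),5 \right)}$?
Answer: $-4446$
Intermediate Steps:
$J{\left(Q,y \right)} = Q$ ($J{\left(Q,y \right)} = 0 + Q = Q$)
$19 \cdot 13 J{\left(6 \left(-3\right),5 \right)} = 19 \cdot 13 \cdot 6 \left(-3\right) = 247 \left(-18\right) = -4446$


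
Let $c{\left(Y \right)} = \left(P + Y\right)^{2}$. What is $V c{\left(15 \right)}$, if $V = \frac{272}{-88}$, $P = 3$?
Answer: $- \frac{11016}{11} \approx -1001.5$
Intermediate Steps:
$c{\left(Y \right)} = \left(3 + Y\right)^{2}$
$V = - \frac{34}{11}$ ($V = 272 \left(- \frac{1}{88}\right) = - \frac{34}{11} \approx -3.0909$)
$V c{\left(15 \right)} = - \frac{34 \left(3 + 15\right)^{2}}{11} = - \frac{34 \cdot 18^{2}}{11} = \left(- \frac{34}{11}\right) 324 = - \frac{11016}{11}$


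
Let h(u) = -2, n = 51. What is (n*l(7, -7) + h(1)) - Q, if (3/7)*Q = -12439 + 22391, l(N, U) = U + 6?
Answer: -69823/3 ≈ -23274.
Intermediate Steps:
l(N, U) = 6 + U
Q = 69664/3 (Q = 7*(-12439 + 22391)/3 = (7/3)*9952 = 69664/3 ≈ 23221.)
(n*l(7, -7) + h(1)) - Q = (51*(6 - 7) - 2) - 1*69664/3 = (51*(-1) - 2) - 69664/3 = (-51 - 2) - 69664/3 = -53 - 69664/3 = -69823/3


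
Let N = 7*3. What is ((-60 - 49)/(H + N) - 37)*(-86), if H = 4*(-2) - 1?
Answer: 23779/6 ≈ 3963.2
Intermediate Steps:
N = 21
H = -9 (H = -8 - 1 = -9)
((-60 - 49)/(H + N) - 37)*(-86) = ((-60 - 49)/(-9 + 21) - 37)*(-86) = (-109/12 - 37)*(-86) = -553/12*(-86) = 23779/6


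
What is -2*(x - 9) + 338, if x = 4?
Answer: 348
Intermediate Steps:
-2*(x - 9) + 338 = -2*(4 - 9) + 338 = -2*(-5) + 338 = 10 + 338 = 348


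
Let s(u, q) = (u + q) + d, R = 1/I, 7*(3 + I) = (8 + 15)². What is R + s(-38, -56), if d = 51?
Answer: -21837/508 ≈ -42.986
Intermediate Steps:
I = 508/7 (I = -3 + (8 + 15)²/7 = -3 + (⅐)*23² = -3 + (⅐)*529 = -3 + 529/7 = 508/7 ≈ 72.571)
R = 7/508 (R = 1/(508/7) = 7/508 ≈ 0.013780)
s(u, q) = 51 + q + u (s(u, q) = (u + q) + 51 = (q + u) + 51 = 51 + q + u)
R + s(-38, -56) = 7/508 + (51 - 56 - 38) = 7/508 - 43 = -21837/508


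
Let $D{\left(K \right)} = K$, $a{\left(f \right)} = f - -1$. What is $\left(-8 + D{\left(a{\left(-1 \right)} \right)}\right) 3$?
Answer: $-24$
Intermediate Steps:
$a{\left(f \right)} = 1 + f$ ($a{\left(f \right)} = f + 1 = 1 + f$)
$\left(-8 + D{\left(a{\left(-1 \right)} \right)}\right) 3 = \left(-8 + \left(1 - 1\right)\right) 3 = \left(-8 + 0\right) 3 = \left(-8\right) 3 = -24$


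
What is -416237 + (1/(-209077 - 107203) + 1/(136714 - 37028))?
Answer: -6561703270069183/15764344040 ≈ -4.1624e+5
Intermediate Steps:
-416237 + (1/(-209077 - 107203) + 1/(136714 - 37028)) = -416237 + (1/(-316280) + 1/99686) = -416237 + (-1/316280 + 1/99686) = -416237 + 108297/15764344040 = -6561703270069183/15764344040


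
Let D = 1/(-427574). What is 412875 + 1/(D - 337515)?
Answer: 59583080666089051/144312638611 ≈ 4.1288e+5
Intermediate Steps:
D = -1/427574 ≈ -2.3388e-6
412875 + 1/(D - 337515) = 412875 + 1/(-1/427574 - 337515) = 412875 + 1/(-144312638611/427574) = 412875 - 427574/144312638611 = 59583080666089051/144312638611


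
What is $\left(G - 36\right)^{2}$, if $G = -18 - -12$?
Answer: $1764$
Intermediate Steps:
$G = -6$ ($G = -18 + 12 = -6$)
$\left(G - 36\right)^{2} = \left(-6 - 36\right)^{2} = \left(-42\right)^{2} = 1764$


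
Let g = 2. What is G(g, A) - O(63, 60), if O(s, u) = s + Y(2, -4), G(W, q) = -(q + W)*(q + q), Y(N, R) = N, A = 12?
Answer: -401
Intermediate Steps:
G(W, q) = -2*q*(W + q) (G(W, q) = -(W + q)*2*q = -2*q*(W + q))
O(s, u) = 2 + s (O(s, u) = s + 2 = 2 + s)
G(g, A) - O(63, 60) = -2*12*(2 + 12) - (2 + 63) = -2*12*14 - 1*65 = -336 - 65 = -401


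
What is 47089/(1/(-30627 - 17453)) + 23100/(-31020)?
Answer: -106409838675/47 ≈ -2.2640e+9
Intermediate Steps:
47089/(1/(-30627 - 17453)) + 23100/(-31020) = 47089/(1/(-48080)) + 23100*(-1/31020) = 47089/(-1/48080) - 35/47 = 47089*(-48080) - 35/47 = -2264039120 - 35/47 = -106409838675/47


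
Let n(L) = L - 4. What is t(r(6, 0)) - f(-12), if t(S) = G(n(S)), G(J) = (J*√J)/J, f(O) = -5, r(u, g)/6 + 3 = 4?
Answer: 5 + √2 ≈ 6.4142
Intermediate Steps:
n(L) = -4 + L
r(u, g) = 6 (r(u, g) = -18 + 6*4 = -18 + 24 = 6)
G(J) = √J (G(J) = J^(3/2)/J = √J)
t(S) = √(-4 + S)
t(r(6, 0)) - f(-12) = √(-4 + 6) - 1*(-5) = √2 + 5 = 5 + √2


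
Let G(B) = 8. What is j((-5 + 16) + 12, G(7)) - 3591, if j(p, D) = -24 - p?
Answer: -3638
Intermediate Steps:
j((-5 + 16) + 12, G(7)) - 3591 = (-24 - ((-5 + 16) + 12)) - 3591 = (-24 - (11 + 12)) - 3591 = (-24 - 1*23) - 3591 = (-24 - 23) - 3591 = -47 - 3591 = -3638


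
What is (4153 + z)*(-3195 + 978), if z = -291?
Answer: -8562054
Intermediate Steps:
(4153 + z)*(-3195 + 978) = (4153 - 291)*(-3195 + 978) = 3862*(-2217) = -8562054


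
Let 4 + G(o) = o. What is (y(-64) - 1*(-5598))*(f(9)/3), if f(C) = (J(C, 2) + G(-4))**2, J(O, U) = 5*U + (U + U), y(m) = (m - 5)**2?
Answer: 124308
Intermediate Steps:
G(o) = -4 + o
y(m) = (-5 + m)**2
J(O, U) = 7*U (J(O, U) = 5*U + 2*U = 7*U)
f(C) = 36 (f(C) = (7*2 + (-4 - 4))**2 = (14 - 8)**2 = 6**2 = 36)
(y(-64) - 1*(-5598))*(f(9)/3) = ((-5 - 64)**2 - 1*(-5598))*(36/3) = ((-69)**2 + 5598)*(36*(1/3)) = (4761 + 5598)*12 = 10359*12 = 124308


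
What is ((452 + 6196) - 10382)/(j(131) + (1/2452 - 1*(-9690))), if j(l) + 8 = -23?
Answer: -9155768/23683869 ≈ -0.38658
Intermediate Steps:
j(l) = -31 (j(l) = -8 - 23 = -31)
((452 + 6196) - 10382)/(j(131) + (1/2452 - 1*(-9690))) = ((452 + 6196) - 10382)/(-31 + (1/2452 - 1*(-9690))) = (6648 - 10382)/(-31 + (1/2452 + 9690)) = -3734/(-31 + 23759881/2452) = -3734/23683869/2452 = -3734*2452/23683869 = -9155768/23683869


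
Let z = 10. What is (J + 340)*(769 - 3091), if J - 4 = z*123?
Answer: -3654828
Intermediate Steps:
J = 1234 (J = 4 + 10*123 = 4 + 1230 = 1234)
(J + 340)*(769 - 3091) = (1234 + 340)*(769 - 3091) = 1574*(-2322) = -3654828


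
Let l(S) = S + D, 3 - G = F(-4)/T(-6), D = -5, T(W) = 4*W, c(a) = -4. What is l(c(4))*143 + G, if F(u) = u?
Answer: -7705/6 ≈ -1284.2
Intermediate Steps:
G = 17/6 (G = 3 - (-4)/(4*(-6)) = 3 - (-4)/(-24) = 3 - (-4)*(-1)/24 = 3 - 1*1/6 = 3 - 1/6 = 17/6 ≈ 2.8333)
l(S) = -5 + S (l(S) = S - 5 = -5 + S)
l(c(4))*143 + G = (-5 - 4)*143 + 17/6 = -9*143 + 17/6 = -1287 + 17/6 = -7705/6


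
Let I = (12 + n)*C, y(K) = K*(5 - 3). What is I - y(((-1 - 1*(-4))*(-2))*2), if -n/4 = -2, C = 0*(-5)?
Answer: 24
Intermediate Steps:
C = 0
n = 8 (n = -4*(-2) = 8)
y(K) = 2*K (y(K) = K*2 = 2*K)
I = 0 (I = (12 + 8)*0 = 20*0 = 0)
I - y(((-1 - 1*(-4))*(-2))*2) = 0 - 2*((-1 - 1*(-4))*(-2))*2 = 0 - 2*((-1 + 4)*(-2))*2 = 0 - 2*(3*(-2))*2 = 0 - 2*(-6*2) = 0 - 2*(-12) = 0 - 1*(-24) = 0 + 24 = 24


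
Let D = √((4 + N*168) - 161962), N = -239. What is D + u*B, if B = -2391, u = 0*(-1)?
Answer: I*√202110 ≈ 449.57*I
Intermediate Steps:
u = 0
D = I*√202110 (D = √((4 - 239*168) - 161962) = √((4 - 40152) - 161962) = √(-40148 - 161962) = √(-202110) = I*√202110 ≈ 449.57*I)
D + u*B = I*√202110 + 0*(-2391) = I*√202110 + 0 = I*√202110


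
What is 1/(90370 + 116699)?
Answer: 1/207069 ≈ 4.8293e-6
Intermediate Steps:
1/(90370 + 116699) = 1/207069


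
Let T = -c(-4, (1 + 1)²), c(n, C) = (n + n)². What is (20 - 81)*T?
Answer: 3904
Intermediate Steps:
c(n, C) = 4*n² (c(n, C) = (2*n)² = 4*n²)
T = -64 (T = -4*(-4)² = -4*16 = -1*64 = -64)
(20 - 81)*T = (20 - 81)*(-64) = -61*(-64) = 3904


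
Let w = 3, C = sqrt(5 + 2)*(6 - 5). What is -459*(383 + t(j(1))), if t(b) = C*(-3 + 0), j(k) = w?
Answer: -175797 + 1377*sqrt(7) ≈ -1.7215e+5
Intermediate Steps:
C = sqrt(7) (C = sqrt(7)*1 = sqrt(7) ≈ 2.6458)
j(k) = 3
t(b) = -3*sqrt(7) (t(b) = sqrt(7)*(-3 + 0) = sqrt(7)*(-3) = -3*sqrt(7))
-459*(383 + t(j(1))) = -459*(383 - 3*sqrt(7)) = -175797 + 1377*sqrt(7)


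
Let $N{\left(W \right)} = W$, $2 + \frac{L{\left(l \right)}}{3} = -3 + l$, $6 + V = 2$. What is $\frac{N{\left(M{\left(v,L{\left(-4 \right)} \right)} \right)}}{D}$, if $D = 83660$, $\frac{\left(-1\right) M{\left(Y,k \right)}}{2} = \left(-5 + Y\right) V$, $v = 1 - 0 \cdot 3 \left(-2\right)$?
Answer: $- \frac{8}{20915} \approx -0.0003825$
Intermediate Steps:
$V = -4$ ($V = -6 + 2 = -4$)
$L{\left(l \right)} = -15 + 3 l$ ($L{\left(l \right)} = -6 + 3 \left(-3 + l\right) = -6 + \left(-9 + 3 l\right) = -15 + 3 l$)
$v = 1$ ($v = 1 - 0 \left(-2\right) = 1 - 0 = 1 + 0 = 1$)
$M{\left(Y,k \right)} = -40 + 8 Y$ ($M{\left(Y,k \right)} = - 2 \left(-5 + Y\right) \left(-4\right) = - 2 \left(20 - 4 Y\right) = -40 + 8 Y$)
$\frac{N{\left(M{\left(v,L{\left(-4 \right)} \right)} \right)}}{D} = \frac{-40 + 8 \cdot 1}{83660} = \left(-40 + 8\right) \frac{1}{83660} = \left(-32\right) \frac{1}{83660} = - \frac{8}{20915}$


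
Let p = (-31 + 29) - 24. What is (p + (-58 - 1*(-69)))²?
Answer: 225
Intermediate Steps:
p = -26 (p = -2 - 24 = -26)
(p + (-58 - 1*(-69)))² = (-26 + (-58 - 1*(-69)))² = (-26 + (-58 + 69))² = (-26 + 11)² = (-15)² = 225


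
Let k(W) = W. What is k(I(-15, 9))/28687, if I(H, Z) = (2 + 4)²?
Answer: 36/28687 ≈ 0.0012549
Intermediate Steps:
I(H, Z) = 36 (I(H, Z) = 6² = 36)
k(I(-15, 9))/28687 = 36/28687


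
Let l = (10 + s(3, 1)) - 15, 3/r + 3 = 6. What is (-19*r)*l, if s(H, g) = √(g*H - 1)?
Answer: 95 - 19*√2 ≈ 68.130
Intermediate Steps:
r = 1 (r = 3/(-3 + 6) = 3/3 = 3*(⅓) = 1)
s(H, g) = √(-1 + H*g) (s(H, g) = √(H*g - 1) = √(-1 + H*g))
l = -5 + √2 (l = (10 + √(-1 + 3*1)) - 15 = (10 + √(-1 + 3)) - 15 = (10 + √2) - 15 = -5 + √2 ≈ -3.5858)
(-19*r)*l = (-19*1)*(-5 + √2) = -19*(-5 + √2) = 95 - 19*√2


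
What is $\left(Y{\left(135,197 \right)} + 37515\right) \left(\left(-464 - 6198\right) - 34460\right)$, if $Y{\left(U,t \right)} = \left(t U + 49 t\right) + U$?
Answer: $-3038833556$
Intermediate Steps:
$Y{\left(U,t \right)} = U + 49 t + U t$ ($Y{\left(U,t \right)} = \left(U t + 49 t\right) + U = \left(49 t + U t\right) + U = U + 49 t + U t$)
$\left(Y{\left(135,197 \right)} + 37515\right) \left(\left(-464 - 6198\right) - 34460\right) = \left(\left(135 + 49 \cdot 197 + 135 \cdot 197\right) + 37515\right) \left(\left(-464 - 6198\right) - 34460\right) = \left(\left(135 + 9653 + 26595\right) + 37515\right) \left(\left(-464 - 6198\right) - 34460\right) = \left(36383 + 37515\right) \left(-6662 - 34460\right) = 73898 \left(-41122\right) = -3038833556$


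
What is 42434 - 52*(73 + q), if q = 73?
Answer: 34842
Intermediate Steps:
42434 - 52*(73 + q) = 42434 - 52*(73 + 73) = 42434 - 52*146 = 42434 - 1*7592 = 42434 - 7592 = 34842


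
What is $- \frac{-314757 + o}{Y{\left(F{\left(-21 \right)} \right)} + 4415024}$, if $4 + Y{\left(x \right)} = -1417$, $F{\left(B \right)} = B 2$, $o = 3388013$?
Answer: $- \frac{3073256}{4413603} \approx -0.69631$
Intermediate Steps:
$F{\left(B \right)} = 2 B$
$Y{\left(x \right)} = -1421$ ($Y{\left(x \right)} = -4 - 1417 = -1421$)
$- \frac{-314757 + o}{Y{\left(F{\left(-21 \right)} \right)} + 4415024} = - \frac{-314757 + 3388013}{-1421 + 4415024} = - \frac{3073256}{4413603}$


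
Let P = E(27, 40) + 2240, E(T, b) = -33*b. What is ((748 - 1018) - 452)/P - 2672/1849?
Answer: -1896609/850540 ≈ -2.2299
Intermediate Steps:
P = 920 (P = -33*40 + 2240 = -1320 + 2240 = 920)
((748 - 1018) - 452)/P - 2672/1849 = ((748 - 1018) - 452)/920 - 2672/1849 = (-270 - 452)*(1/920) - 2672*1/1849 = -722*1/920 - 2672/1849 = -361/460 - 2672/1849 = -1896609/850540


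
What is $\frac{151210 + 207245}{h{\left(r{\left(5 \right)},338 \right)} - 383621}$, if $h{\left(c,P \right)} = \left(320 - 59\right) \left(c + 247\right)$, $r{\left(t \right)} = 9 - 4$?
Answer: $- \frac{358455}{317849} \approx -1.1278$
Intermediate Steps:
$r{\left(t \right)} = 5$
$h{\left(c,P \right)} = 64467 + 261 c$ ($h{\left(c,P \right)} = 261 \left(247 + c\right) = 64467 + 261 c$)
$\frac{151210 + 207245}{h{\left(r{\left(5 \right)},338 \right)} - 383621} = \frac{151210 + 207245}{\left(64467 + 261 \cdot 5\right) - 383621} = \frac{358455}{\left(64467 + 1305\right) - 383621} = \frac{358455}{65772 - 383621} = \frac{358455}{-317849} = 358455 \left(- \frac{1}{317849}\right) = - \frac{358455}{317849}$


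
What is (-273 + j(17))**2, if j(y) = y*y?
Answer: 256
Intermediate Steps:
j(y) = y**2
(-273 + j(17))**2 = (-273 + 17**2)**2 = (-273 + 289)**2 = 16**2 = 256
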